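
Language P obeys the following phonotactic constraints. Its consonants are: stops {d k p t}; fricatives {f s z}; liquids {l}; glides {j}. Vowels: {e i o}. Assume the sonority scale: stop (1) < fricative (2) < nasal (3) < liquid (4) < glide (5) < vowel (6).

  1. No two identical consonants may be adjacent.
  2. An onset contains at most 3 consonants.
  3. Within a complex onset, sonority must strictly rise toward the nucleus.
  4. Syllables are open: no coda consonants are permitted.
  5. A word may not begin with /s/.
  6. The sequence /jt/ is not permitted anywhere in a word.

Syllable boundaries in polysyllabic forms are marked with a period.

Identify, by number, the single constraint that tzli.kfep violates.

4

tzli.kfep: syllable 2 coda /p/ has 1 consonant (> 0).
This is a violation of constraint 4: "Syllables are open: no coda consonants are permitted."
The remaining constraints (1, 2, 3, 5, 6) are satisfied.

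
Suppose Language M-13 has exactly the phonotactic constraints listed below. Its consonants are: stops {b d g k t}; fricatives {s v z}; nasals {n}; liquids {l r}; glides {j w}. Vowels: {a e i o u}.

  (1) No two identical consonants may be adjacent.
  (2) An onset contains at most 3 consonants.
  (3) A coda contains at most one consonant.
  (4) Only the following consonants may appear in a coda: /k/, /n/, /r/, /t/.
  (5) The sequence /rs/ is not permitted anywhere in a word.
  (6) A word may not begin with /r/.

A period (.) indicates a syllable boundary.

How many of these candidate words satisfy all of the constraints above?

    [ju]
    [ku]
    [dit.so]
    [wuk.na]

4

[ju] — σ1 onset /j/, coda /∅/ ok → permitted
[ku] — σ1 onset /k/, coda /∅/ ok → permitted
[dit.so] — σ1 onset /d/, coda /t/ ok; σ2 onset /s/, coda /∅/ ok → permitted
[wuk.na] — σ1 onset /w/, coda /k/ ok; σ2 onset /n/, coda /∅/ ok → permitted
Permitted: [ju], [ku], [dit.so], [wuk.na] → 4.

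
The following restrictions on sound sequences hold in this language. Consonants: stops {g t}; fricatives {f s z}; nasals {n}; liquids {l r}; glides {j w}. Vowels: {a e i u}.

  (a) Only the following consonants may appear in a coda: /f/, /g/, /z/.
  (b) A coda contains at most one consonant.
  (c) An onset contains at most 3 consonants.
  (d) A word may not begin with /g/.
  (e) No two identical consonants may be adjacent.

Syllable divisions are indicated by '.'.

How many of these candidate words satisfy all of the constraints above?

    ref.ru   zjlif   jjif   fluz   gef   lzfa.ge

4

ref.ru — σ1 onset /r/, coda /f/ ok; σ2 onset /r/, coda /∅/ ok → permitted
zjlif — σ1 onset /zjl/ (3C), coda /f/ ok → permitted
jjif — violates constraint (e): adjacent identical consonants /jj/ → not permitted
fluz — σ1 onset /fl/ (2C), coda /z/ ok → permitted
gef — violates constraint (d): word begins with /g/ → not permitted
lzfa.ge — σ1 onset /lzf/ (3C), coda /∅/ ok; σ2 onset /g/, coda /∅/ ok → permitted
Permitted: ref.ru, zjlif, fluz, lzfa.ge → 4.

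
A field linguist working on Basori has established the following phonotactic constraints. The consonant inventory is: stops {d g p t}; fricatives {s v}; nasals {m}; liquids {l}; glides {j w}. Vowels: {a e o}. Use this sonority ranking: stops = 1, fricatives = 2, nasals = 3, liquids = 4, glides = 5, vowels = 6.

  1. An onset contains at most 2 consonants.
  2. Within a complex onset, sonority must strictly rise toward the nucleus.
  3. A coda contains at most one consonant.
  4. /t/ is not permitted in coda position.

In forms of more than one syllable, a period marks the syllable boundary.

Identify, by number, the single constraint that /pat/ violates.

/pat/: syllable 1 coda contains /t/.
This is a violation of constraint 4: "/t/ is not permitted in coda position."
The remaining constraints (1, 2, 3) are satisfied.

4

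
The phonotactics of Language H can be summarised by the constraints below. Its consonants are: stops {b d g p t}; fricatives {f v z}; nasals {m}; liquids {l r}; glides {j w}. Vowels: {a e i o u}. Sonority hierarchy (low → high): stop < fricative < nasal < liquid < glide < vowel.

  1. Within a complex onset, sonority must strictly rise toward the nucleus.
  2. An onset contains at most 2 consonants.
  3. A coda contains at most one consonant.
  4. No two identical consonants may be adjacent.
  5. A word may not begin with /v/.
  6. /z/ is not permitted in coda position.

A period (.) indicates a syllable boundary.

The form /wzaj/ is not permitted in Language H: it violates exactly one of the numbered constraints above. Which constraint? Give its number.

/wzaj/: syllable 1 onset /wz/: /w/ (glide, 5) → /z/ (fricative, 2) does not rise.
This is a violation of constraint 1: "Within a complex onset, sonority must strictly rise toward the nucleus."
The remaining constraints (2, 3, 4, 5, 6) are satisfied.

1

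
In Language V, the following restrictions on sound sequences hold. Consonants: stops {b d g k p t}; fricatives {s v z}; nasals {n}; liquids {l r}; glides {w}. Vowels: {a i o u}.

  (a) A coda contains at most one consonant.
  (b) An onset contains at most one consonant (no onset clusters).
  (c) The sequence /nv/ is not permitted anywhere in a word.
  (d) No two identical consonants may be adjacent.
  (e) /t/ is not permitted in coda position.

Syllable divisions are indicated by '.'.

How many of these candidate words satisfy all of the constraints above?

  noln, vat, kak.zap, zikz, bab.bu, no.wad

noln — violates constraint (a): syllable 1 coda /ln/ has 2 consonants (> 1) → illicit
vat — violates constraint (e): syllable 1 coda contains /t/ → illicit
kak.zap — σ1 onset /k/, coda /k/ ok; σ2 onset /z/, coda /p/ ok → licit
zikz — violates constraint (a): syllable 1 coda /kz/ has 2 consonants (> 1) → illicit
bab.bu — violates constraint (d): adjacent identical consonants /bb/ → illicit
no.wad — σ1 onset /n/, coda /∅/ ok; σ2 onset /w/, coda /d/ ok → licit
Licit: kak.zap, no.wad → 2.

2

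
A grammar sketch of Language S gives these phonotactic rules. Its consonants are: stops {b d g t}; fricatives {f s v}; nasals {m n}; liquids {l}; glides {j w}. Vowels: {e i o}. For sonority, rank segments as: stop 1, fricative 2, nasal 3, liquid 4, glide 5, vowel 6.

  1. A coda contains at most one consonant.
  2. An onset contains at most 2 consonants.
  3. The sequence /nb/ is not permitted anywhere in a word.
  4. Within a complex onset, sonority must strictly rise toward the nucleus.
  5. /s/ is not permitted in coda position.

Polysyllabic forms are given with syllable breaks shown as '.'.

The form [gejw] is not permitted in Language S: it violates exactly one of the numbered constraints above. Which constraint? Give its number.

[gejw]: syllable 1 coda /jw/ has 2 consonants (> 1).
This is a violation of constraint 1: "A coda contains at most one consonant."
The remaining constraints (2, 3, 4, 5) are satisfied.

1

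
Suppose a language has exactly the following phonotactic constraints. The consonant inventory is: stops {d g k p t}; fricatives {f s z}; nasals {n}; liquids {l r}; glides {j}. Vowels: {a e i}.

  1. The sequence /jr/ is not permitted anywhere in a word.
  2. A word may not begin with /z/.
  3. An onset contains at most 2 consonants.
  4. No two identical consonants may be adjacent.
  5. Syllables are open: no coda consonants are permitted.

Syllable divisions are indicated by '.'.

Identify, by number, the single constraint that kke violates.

4

kke: adjacent identical consonants /kk/.
This is a violation of constraint 4: "No two identical consonants may be adjacent."
The remaining constraints (1, 2, 3, 5) are satisfied.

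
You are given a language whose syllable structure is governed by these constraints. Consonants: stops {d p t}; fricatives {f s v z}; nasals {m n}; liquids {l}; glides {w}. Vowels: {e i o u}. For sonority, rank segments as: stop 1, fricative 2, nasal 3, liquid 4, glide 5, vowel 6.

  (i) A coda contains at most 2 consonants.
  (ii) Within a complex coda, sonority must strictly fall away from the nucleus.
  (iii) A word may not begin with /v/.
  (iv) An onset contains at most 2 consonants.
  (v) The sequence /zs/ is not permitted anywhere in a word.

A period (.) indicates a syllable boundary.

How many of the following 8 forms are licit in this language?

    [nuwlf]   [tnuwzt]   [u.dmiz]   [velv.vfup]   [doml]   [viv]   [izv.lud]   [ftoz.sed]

[nuwlf] — violates constraint (i): syllable 1 coda /wlf/ has 3 consonants (> 2) → illicit
[tnuwzt] — violates constraint (i): syllable 1 coda /wzt/ has 3 consonants (> 2) → illicit
[u.dmiz] — σ1 onset /∅/, coda /∅/ ok; σ2 onset /dm/ (2C), coda /z/ ok → licit
[velv.vfup] — violates constraint (iii): word begins with /v/ → illicit
[doml] — violates constraint (ii): syllable 1 coda /ml/: /m/ (nasal, 3) → /l/ (liquid, 4) does not fall → illicit
[viv] — violates constraint (iii): word begins with /v/ → illicit
[izv.lud] — violates constraint (ii): syllable 1 coda /zv/: /z/ (fricative, 2) → /v/ (fricative, 2) does not fall → illicit
[ftoz.sed] — violates constraint (v): contains banned sequence /zs/ → illicit
Licit: [u.dmiz] → 1.

1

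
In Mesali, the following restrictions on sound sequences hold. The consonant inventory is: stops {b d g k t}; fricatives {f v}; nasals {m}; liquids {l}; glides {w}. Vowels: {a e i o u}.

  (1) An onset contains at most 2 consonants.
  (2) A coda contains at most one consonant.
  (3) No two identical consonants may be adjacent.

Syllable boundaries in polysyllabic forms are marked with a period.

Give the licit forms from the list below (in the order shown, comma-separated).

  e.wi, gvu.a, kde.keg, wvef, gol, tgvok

e.wi, gvu.a, kde.keg, wvef, gol

e.wi — σ1 onset /∅/, coda /∅/ ok; σ2 onset /w/, coda /∅/ ok → licit
gvu.a — σ1 onset /gv/ (2C), coda /∅/ ok; σ2 onset /∅/, coda /∅/ ok → licit
kde.keg — σ1 onset /kd/ (2C), coda /∅/ ok; σ2 onset /k/, coda /g/ ok → licit
wvef — σ1 onset /wv/ (2C), coda /f/ ok → licit
gol — σ1 onset /g/, coda /l/ ok → licit
tgvok — violates constraint 1: syllable 1 onset /tgv/ has 3 consonants (> 2) → illicit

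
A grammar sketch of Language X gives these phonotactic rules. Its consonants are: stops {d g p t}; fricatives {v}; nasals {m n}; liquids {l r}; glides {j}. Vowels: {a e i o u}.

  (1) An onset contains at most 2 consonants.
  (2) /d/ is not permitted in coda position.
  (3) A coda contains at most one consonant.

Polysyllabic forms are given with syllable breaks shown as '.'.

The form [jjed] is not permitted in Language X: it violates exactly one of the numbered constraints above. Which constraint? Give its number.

[jjed]: syllable 1 coda contains /d/.
This is a violation of constraint 2: "/d/ is not permitted in coda position."
The remaining constraints (1, 3) are satisfied.

2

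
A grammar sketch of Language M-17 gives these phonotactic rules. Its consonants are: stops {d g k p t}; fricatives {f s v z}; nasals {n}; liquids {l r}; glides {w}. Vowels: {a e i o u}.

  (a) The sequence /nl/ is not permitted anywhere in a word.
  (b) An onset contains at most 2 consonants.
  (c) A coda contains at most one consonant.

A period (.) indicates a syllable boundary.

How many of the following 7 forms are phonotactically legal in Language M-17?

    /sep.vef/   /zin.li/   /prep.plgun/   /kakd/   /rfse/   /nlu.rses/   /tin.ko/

2

/sep.vef/ — σ1 onset /s/, coda /p/ ok; σ2 onset /v/, coda /f/ ok → phonotactically legal
/zin.li/ — violates constraint (a): contains banned sequence /nl/ → phonotactically illegal
/prep.plgun/ — violates constraint (b): syllable 2 onset /plg/ has 3 consonants (> 2) → phonotactically illegal
/kakd/ — violates constraint (c): syllable 1 coda /kd/ has 2 consonants (> 1) → phonotactically illegal
/rfse/ — violates constraint (b): syllable 1 onset /rfs/ has 3 consonants (> 2) → phonotactically illegal
/nlu.rses/ — violates constraint (a): contains banned sequence /nl/ → phonotactically illegal
/tin.ko/ — σ1 onset /t/, coda /n/ ok; σ2 onset /k/, coda /∅/ ok → phonotactically legal
Phonotactically legal: /sep.vef/, /tin.ko/ → 2.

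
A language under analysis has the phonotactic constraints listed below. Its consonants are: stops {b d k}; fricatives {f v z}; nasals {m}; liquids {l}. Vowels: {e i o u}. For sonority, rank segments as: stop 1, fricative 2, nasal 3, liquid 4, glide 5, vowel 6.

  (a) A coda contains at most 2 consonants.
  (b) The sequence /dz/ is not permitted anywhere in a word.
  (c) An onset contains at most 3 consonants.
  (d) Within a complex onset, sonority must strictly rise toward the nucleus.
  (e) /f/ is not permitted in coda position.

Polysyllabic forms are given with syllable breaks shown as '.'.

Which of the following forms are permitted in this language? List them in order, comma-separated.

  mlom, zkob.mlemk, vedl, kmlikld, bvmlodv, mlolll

mlom — σ1 onset /ml/ (3→4 rises), coda /m/ ok → permitted
zkob.mlemk — violates constraint (d): syllable 1 onset /zk/: /z/ (fricative, 2) → /k/ (stop, 1) does not rise → not permitted
vedl — σ1 onset /v/, coda /dl/ (2C) ok → permitted
kmlikld — violates constraint (a): syllable 1 coda /kld/ has 3 consonants (> 2) → not permitted
bvmlodv — violates constraint (c): syllable 1 onset /bvml/ has 4 consonants (> 3) → not permitted
mlolll — violates constraint (a): syllable 1 coda /lll/ has 3 consonants (> 2) → not permitted

mlom, vedl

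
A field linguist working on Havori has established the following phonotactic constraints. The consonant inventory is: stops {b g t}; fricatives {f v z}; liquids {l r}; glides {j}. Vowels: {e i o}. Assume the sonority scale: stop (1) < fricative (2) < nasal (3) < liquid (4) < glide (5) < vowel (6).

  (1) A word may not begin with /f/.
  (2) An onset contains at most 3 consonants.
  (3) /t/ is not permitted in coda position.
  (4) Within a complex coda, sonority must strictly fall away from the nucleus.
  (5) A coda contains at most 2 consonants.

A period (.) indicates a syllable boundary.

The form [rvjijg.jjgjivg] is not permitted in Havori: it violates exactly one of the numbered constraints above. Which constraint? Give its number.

2

[rvjijg.jjgjivg]: syllable 2 onset /jjgj/ has 4 consonants (> 3).
This is a violation of constraint 2: "An onset contains at most 3 consonants."
The remaining constraints (1, 3, 4, 5) are satisfied.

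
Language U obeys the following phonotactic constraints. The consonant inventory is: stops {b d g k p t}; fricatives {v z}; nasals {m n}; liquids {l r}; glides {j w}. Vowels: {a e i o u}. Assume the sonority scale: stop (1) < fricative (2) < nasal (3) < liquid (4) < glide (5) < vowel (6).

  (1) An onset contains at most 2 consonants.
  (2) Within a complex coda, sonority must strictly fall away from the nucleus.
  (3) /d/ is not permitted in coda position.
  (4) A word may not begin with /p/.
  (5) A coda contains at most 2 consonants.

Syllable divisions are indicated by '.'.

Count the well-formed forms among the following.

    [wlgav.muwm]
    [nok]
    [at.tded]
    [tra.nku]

[wlgav.muwm] — violates constraint 1: syllable 1 onset /wlg/ has 3 consonants (> 2) → ill-formed
[nok] — σ1 onset /n/, coda /k/ ok → well-formed
[at.tded] — violates constraint 3: syllable 2 coda contains /d/ → ill-formed
[tra.nku] — σ1 onset /tr/ (2C), coda /∅/ ok; σ2 onset /nk/ (2C), coda /∅/ ok → well-formed
Well-formed: [nok], [tra.nku] → 2.

2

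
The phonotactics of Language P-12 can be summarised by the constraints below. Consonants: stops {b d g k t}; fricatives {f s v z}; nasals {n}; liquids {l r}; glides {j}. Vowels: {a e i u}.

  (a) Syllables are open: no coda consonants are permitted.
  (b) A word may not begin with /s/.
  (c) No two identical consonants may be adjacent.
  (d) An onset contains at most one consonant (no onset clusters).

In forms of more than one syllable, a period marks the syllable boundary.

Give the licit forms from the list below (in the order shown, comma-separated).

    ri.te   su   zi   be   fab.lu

ri.te, zi, be

ri.te — σ1 onset /r/, coda /∅/ ok; σ2 onset /t/, coda /∅/ ok → licit
su — violates constraint (b): word begins with /s/ → illicit
zi — σ1 onset /z/, coda /∅/ ok → licit
be — σ1 onset /b/, coda /∅/ ok → licit
fab.lu — violates constraint (a): syllable 1 coda /b/ has 1 consonant (> 0) → illicit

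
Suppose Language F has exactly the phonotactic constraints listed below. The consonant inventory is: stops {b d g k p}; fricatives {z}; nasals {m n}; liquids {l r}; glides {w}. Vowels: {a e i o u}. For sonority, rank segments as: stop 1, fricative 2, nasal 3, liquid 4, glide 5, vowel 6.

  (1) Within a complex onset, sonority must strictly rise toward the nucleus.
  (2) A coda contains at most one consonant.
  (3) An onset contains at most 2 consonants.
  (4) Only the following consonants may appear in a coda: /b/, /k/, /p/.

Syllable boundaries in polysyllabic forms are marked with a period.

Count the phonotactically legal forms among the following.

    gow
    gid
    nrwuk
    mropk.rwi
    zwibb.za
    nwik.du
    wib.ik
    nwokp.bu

2

gow — violates constraint 4: syllable 1 coda contains /w/, which is not a licensed coda consonant → phonotactically illegal
gid — violates constraint 4: syllable 1 coda contains /d/, which is not a licensed coda consonant → phonotactically illegal
nrwuk — violates constraint 3: syllable 1 onset /nrw/ has 3 consonants (> 2) → phonotactically illegal
mropk.rwi — violates constraint 2: syllable 1 coda /pk/ has 2 consonants (> 1) → phonotactically illegal
zwibb.za — violates constraint 2: syllable 1 coda /bb/ has 2 consonants (> 1) → phonotactically illegal
nwik.du — σ1 onset /nw/ (3→5 rises), coda /k/ ok; σ2 onset /d/, coda /∅/ ok → phonotactically legal
wib.ik — σ1 onset /w/, coda /b/ ok; σ2 onset /∅/, coda /k/ ok → phonotactically legal
nwokp.bu — violates constraint 2: syllable 1 coda /kp/ has 2 consonants (> 1) → phonotactically illegal
Phonotactically legal: nwik.du, wib.ik → 2.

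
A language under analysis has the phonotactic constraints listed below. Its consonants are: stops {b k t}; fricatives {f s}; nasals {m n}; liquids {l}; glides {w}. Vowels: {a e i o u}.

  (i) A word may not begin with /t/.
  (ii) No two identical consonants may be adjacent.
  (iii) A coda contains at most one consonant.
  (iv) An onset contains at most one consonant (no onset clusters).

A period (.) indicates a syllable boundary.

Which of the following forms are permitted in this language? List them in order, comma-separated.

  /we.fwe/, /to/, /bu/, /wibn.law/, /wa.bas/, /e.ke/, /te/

/bu/, /wa.bas/, /e.ke/

/we.fwe/ — violates constraint (iv): syllable 2 onset /fw/ has 2 consonants (> 1) → not permitted
/to/ — violates constraint (i): word begins with /t/ → not permitted
/bu/ — σ1 onset /b/, coda /∅/ ok → permitted
/wibn.law/ — violates constraint (iii): syllable 1 coda /bn/ has 2 consonants (> 1) → not permitted
/wa.bas/ — σ1 onset /w/, coda /∅/ ok; σ2 onset /b/, coda /s/ ok → permitted
/e.ke/ — σ1 onset /∅/, coda /∅/ ok; σ2 onset /k/, coda /∅/ ok → permitted
/te/ — violates constraint (i): word begins with /t/ → not permitted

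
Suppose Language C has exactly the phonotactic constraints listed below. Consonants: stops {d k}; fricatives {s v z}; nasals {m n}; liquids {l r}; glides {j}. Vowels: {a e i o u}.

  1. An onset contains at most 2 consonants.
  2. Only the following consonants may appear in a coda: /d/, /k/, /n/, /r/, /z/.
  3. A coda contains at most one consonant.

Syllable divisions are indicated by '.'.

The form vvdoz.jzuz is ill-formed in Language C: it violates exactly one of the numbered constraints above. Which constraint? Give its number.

1

vvdoz.jzuz: syllable 1 onset /vvd/ has 3 consonants (> 2).
This is a violation of constraint 1: "An onset contains at most 2 consonants."
The remaining constraints (2, 3) are satisfied.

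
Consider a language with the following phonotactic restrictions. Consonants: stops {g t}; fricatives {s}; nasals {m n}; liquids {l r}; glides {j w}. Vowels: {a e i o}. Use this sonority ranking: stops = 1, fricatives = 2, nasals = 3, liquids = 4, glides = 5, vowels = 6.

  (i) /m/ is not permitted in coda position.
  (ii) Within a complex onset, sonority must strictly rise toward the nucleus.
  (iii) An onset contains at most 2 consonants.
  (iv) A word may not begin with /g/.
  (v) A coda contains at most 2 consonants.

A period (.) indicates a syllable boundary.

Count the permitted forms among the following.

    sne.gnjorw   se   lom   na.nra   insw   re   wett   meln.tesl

sne.gnjorw — violates constraint (iii): syllable 2 onset /gnj/ has 3 consonants (> 2) → not permitted
se — σ1 onset /s/, coda /∅/ ok → permitted
lom — violates constraint (i): syllable 1 coda contains /m/ → not permitted
na.nra — σ1 onset /n/, coda /∅/ ok; σ2 onset /nr/ (3→4 rises), coda /∅/ ok → permitted
insw — violates constraint (v): syllable 1 coda /nsw/ has 3 consonants (> 2) → not permitted
re — σ1 onset /r/, coda /∅/ ok → permitted
wett — σ1 onset /w/, coda /tt/ (2C) ok → permitted
meln.tesl — σ1 onset /m/, coda /ln/ (2C) ok; σ2 onset /t/, coda /sl/ (2C) ok → permitted
Permitted: se, na.nra, re, wett, meln.tesl → 5.

5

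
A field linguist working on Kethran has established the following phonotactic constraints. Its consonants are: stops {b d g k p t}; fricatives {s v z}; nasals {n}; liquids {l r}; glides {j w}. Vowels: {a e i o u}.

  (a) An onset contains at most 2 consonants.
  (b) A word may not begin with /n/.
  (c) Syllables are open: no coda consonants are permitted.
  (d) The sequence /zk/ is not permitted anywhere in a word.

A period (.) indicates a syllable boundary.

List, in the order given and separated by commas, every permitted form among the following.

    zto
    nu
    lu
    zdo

zto — σ1 onset /zt/ (2C), coda /∅/ ok → permitted
nu — violates constraint (b): word begins with /n/ → not permitted
lu — σ1 onset /l/, coda /∅/ ok → permitted
zdo — σ1 onset /zd/ (2C), coda /∅/ ok → permitted

zto, lu, zdo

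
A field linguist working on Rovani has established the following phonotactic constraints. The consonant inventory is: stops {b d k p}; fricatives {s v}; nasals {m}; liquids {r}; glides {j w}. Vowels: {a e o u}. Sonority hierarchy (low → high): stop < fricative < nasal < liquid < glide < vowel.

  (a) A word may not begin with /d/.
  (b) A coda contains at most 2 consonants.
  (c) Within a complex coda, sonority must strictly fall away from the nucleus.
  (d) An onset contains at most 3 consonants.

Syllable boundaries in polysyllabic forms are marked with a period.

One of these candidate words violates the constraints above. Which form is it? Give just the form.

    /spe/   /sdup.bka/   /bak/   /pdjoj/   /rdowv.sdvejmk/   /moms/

/spe/ — σ1 onset /sp/ (2C), coda /∅/ ok → well-formed
/sdup.bka/ — σ1 onset /sd/ (2C), coda /p/ ok; σ2 onset /bk/ (2C), coda /∅/ ok → well-formed
/bak/ — σ1 onset /b/, coda /k/ ok → well-formed
/pdjoj/ — σ1 onset /pdj/ (3C), coda /j/ ok → well-formed
/rdowv.sdvejmk/ — violates constraint (b): syllable 2 coda /jmk/ has 3 consonants (> 2) → ill-formed
/moms/ — σ1 onset /m/, coda /ms/ (3→2 falls) ok → well-formed

/rdowv.sdvejmk/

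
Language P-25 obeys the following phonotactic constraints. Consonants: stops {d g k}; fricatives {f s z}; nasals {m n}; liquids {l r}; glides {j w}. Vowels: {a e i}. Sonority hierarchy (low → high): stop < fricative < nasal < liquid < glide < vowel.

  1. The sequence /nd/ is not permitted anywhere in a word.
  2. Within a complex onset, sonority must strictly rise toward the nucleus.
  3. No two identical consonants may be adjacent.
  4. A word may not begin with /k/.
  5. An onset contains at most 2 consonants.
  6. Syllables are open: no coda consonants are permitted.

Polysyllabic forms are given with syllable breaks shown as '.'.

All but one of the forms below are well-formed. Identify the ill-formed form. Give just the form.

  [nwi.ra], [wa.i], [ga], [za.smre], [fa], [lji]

[za.smre]

[nwi.ra] — σ1 onset /nw/ (3→5 rises), coda /∅/ ok; σ2 onset /r/, coda /∅/ ok → well-formed
[wa.i] — σ1 onset /w/, coda /∅/ ok; σ2 onset /∅/, coda /∅/ ok → well-formed
[ga] — σ1 onset /g/, coda /∅/ ok → well-formed
[za.smre] — violates constraint 5: syllable 2 onset /smr/ has 3 consonants (> 2) → ill-formed
[fa] — σ1 onset /f/, coda /∅/ ok → well-formed
[lji] — σ1 onset /lj/ (4→5 rises), coda /∅/ ok → well-formed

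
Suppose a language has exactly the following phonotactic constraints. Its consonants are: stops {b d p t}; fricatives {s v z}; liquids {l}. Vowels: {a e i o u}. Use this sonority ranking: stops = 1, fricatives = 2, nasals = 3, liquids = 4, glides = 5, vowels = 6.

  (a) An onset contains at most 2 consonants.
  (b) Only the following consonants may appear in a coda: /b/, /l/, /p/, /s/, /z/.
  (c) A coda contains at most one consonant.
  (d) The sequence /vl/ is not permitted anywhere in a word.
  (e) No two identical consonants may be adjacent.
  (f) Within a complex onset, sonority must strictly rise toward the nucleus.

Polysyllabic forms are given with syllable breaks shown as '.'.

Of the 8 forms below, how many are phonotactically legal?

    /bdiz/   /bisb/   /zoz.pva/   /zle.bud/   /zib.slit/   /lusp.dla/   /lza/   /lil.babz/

/bdiz/ — violates constraint (f): syllable 1 onset /bd/: /b/ (stop, 1) → /d/ (stop, 1) does not rise → phonotactically illegal
/bisb/ — violates constraint (c): syllable 1 coda /sb/ has 2 consonants (> 1) → phonotactically illegal
/zoz.pva/ — σ1 onset /z/, coda /z/ ok; σ2 onset /pv/ (1→2 rises), coda /∅/ ok → phonotactically legal
/zle.bud/ — violates constraint (b): syllable 2 coda contains /d/, which is not a licensed coda consonant → phonotactically illegal
/zib.slit/ — violates constraint (b): syllable 2 coda contains /t/, which is not a licensed coda consonant → phonotactically illegal
/lusp.dla/ — violates constraint (c): syllable 1 coda /sp/ has 2 consonants (> 1) → phonotactically illegal
/lza/ — violates constraint (f): syllable 1 onset /lz/: /l/ (liquid, 4) → /z/ (fricative, 2) does not rise → phonotactically illegal
/lil.babz/ — violates constraint (c): syllable 2 coda /bz/ has 2 consonants (> 1) → phonotactically illegal
Phonotactically legal: /zoz.pva/ → 1.

1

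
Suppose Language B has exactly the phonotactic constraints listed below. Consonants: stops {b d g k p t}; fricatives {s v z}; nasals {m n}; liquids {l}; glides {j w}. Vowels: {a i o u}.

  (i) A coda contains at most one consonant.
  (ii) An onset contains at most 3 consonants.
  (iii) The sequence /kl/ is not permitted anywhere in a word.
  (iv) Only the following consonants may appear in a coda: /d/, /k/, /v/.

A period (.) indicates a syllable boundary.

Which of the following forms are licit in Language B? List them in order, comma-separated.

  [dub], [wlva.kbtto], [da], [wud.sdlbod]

[dub] — violates constraint (iv): syllable 1 coda contains /b/, which is not a licensed coda consonant → illicit
[wlva.kbtto] — violates constraint (ii): syllable 2 onset /kbtt/ has 4 consonants (> 3) → illicit
[da] — σ1 onset /d/, coda /∅/ ok → licit
[wud.sdlbod] — violates constraint (ii): syllable 2 onset /sdlb/ has 4 consonants (> 3) → illicit

[da]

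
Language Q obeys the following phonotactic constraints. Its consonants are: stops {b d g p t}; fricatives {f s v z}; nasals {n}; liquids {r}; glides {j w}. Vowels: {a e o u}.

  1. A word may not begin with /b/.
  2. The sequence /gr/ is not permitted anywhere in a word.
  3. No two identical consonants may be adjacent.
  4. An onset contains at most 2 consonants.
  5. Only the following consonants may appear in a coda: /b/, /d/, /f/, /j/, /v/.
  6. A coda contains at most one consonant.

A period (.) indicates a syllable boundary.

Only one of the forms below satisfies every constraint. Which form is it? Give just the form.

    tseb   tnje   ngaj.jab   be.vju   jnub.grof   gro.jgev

tseb — σ1 onset /ts/ (2C), coda /b/ ok → licit
tnje — violates constraint 4: syllable 1 onset /tnj/ has 3 consonants (> 2) → illicit
ngaj.jab — violates constraint 3: adjacent identical consonants /jj/ → illicit
be.vju — violates constraint 1: word begins with /b/ → illicit
jnub.grof — violates constraint 2: contains banned sequence /gr/ → illicit
gro.jgev — violates constraint 2: contains banned sequence /gr/ → illicit

tseb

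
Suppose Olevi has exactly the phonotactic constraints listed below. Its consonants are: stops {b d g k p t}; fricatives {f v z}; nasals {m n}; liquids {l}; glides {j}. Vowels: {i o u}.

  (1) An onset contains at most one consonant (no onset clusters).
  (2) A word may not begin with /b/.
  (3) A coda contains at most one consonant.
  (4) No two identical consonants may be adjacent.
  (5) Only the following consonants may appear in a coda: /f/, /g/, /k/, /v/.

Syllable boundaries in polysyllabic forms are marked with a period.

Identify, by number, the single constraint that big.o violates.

2

big.o: word begins with /b/.
This is a violation of constraint 2: "A word may not begin with /b/."
The remaining constraints (1, 3, 4, 5) are satisfied.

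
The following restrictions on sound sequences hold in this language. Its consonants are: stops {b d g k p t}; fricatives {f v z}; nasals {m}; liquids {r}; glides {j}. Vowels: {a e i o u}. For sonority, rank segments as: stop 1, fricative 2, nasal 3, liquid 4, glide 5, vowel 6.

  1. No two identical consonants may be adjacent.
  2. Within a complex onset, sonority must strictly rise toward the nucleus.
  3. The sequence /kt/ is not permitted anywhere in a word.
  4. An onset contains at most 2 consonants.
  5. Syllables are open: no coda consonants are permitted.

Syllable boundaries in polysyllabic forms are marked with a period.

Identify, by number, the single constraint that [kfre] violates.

4

[kfre]: syllable 1 onset /kfr/ has 3 consonants (> 2).
This is a violation of constraint 4: "An onset contains at most 2 consonants."
The remaining constraints (1, 2, 3, 5) are satisfied.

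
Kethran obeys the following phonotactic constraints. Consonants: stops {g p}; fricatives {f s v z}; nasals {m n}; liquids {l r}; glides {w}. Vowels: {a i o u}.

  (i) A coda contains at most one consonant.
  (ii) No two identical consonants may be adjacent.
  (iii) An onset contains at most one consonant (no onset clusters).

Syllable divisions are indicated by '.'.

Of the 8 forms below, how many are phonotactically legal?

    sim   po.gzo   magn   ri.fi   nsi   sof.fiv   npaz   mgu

sim — σ1 onset /s/, coda /m/ ok → phonotactically legal
po.gzo — violates constraint (iii): syllable 2 onset /gz/ has 2 consonants (> 1) → phonotactically illegal
magn — violates constraint (i): syllable 1 coda /gn/ has 2 consonants (> 1) → phonotactically illegal
ri.fi — σ1 onset /r/, coda /∅/ ok; σ2 onset /f/, coda /∅/ ok → phonotactically legal
nsi — violates constraint (iii): syllable 1 onset /ns/ has 2 consonants (> 1) → phonotactically illegal
sof.fiv — violates constraint (ii): adjacent identical consonants /ff/ → phonotactically illegal
npaz — violates constraint (iii): syllable 1 onset /np/ has 2 consonants (> 1) → phonotactically illegal
mgu — violates constraint (iii): syllable 1 onset /mg/ has 2 consonants (> 1) → phonotactically illegal
Phonotactically legal: sim, ri.fi → 2.

2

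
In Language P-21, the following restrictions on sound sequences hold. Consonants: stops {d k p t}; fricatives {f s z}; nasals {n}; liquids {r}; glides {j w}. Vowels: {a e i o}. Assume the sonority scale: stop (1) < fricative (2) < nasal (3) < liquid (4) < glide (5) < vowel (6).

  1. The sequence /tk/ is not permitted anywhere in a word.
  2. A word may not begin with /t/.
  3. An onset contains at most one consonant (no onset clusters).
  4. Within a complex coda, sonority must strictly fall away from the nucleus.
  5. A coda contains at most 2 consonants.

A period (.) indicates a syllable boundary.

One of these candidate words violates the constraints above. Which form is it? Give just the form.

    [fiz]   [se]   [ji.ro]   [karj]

[karj]

[fiz] — σ1 onset /f/, coda /z/ ok → licit
[se] — σ1 onset /s/, coda /∅/ ok → licit
[ji.ro] — σ1 onset /j/, coda /∅/ ok; σ2 onset /r/, coda /∅/ ok → licit
[karj] — violates constraint 4: syllable 1 coda /rj/: /r/ (liquid, 4) → /j/ (glide, 5) does not fall → illicit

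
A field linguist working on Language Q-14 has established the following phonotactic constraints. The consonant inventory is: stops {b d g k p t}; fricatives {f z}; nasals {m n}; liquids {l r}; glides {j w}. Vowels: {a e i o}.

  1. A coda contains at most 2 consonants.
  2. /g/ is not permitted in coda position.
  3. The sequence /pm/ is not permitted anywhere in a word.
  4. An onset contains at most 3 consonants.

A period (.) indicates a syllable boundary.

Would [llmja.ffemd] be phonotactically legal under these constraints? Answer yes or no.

[llmja.ffemd] — violates constraint 4: syllable 1 onset /llmj/ has 4 consonants (> 3) → phonotactically illegal

no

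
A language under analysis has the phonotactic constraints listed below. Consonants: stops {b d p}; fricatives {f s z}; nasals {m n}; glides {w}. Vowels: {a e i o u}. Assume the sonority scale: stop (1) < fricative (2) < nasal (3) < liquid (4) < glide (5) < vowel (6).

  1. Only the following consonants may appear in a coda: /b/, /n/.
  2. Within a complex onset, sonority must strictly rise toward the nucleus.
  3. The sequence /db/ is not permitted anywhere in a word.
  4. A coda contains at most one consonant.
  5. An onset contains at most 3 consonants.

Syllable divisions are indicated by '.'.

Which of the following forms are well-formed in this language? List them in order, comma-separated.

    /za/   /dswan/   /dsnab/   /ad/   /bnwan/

/za/ — σ1 onset /z/, coda /∅/ ok → well-formed
/dswan/ — σ1 onset /dsw/ (1→2→5 rises), coda /n/ ok → well-formed
/dsnab/ — σ1 onset /dsn/ (1→2→3 rises), coda /b/ ok → well-formed
/ad/ — violates constraint 1: syllable 1 coda contains /d/, which is not a licensed coda consonant → ill-formed
/bnwan/ — σ1 onset /bnw/ (1→3→5 rises), coda /n/ ok → well-formed

/za/, /dswan/, /dsnab/, /bnwan/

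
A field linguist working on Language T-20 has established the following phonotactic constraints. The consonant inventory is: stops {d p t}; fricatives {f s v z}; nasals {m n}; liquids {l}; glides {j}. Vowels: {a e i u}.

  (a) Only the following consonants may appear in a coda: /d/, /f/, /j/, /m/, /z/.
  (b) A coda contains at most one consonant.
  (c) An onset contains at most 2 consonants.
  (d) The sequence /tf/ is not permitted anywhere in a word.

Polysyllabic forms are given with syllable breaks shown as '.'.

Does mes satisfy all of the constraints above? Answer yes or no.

no

mes — violates constraint (a): syllable 1 coda contains /s/, which is not a licensed coda consonant → not permitted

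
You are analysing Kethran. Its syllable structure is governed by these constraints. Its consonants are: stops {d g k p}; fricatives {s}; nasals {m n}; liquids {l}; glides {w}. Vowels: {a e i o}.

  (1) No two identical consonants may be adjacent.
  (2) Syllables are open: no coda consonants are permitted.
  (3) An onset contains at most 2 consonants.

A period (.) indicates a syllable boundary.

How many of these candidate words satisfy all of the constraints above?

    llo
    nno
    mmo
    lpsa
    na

1

llo — violates constraint 1: adjacent identical consonants /ll/ → not permitted
nno — violates constraint 1: adjacent identical consonants /nn/ → not permitted
mmo — violates constraint 1: adjacent identical consonants /mm/ → not permitted
lpsa — violates constraint 3: syllable 1 onset /lps/ has 3 consonants (> 2) → not permitted
na — σ1 onset /n/, coda /∅/ ok → permitted
Permitted: na → 1.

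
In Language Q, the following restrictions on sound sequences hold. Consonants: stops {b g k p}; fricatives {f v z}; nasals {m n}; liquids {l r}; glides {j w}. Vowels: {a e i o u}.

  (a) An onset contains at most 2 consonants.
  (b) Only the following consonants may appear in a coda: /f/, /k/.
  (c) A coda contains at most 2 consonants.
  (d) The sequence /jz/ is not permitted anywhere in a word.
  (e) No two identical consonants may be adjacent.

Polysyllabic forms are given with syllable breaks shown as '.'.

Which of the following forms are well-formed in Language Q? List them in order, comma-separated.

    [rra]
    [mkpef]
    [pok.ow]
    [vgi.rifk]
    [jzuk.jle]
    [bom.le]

[vgi.rifk]

[rra] — violates constraint (e): adjacent identical consonants /rr/ → ill-formed
[mkpef] — violates constraint (a): syllable 1 onset /mkp/ has 3 consonants (> 2) → ill-formed
[pok.ow] — violates constraint (b): syllable 2 coda contains /w/, which is not a licensed coda consonant → ill-formed
[vgi.rifk] — σ1 onset /vg/ (2C), coda /∅/ ok; σ2 onset /r/, coda /fk/ (2C) ok → well-formed
[jzuk.jle] — violates constraint (d): contains banned sequence /jz/ → ill-formed
[bom.le] — violates constraint (b): syllable 1 coda contains /m/, which is not a licensed coda consonant → ill-formed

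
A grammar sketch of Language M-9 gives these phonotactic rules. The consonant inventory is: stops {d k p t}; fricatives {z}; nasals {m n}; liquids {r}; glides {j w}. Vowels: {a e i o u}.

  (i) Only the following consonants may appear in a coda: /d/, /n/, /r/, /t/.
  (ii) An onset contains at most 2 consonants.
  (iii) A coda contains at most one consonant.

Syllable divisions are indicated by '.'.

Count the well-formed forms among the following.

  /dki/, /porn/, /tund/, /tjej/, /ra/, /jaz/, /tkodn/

/dki/ — σ1 onset /dk/ (2C), coda /∅/ ok → well-formed
/porn/ — violates constraint (iii): syllable 1 coda /rn/ has 2 consonants (> 1) → ill-formed
/tund/ — violates constraint (iii): syllable 1 coda /nd/ has 2 consonants (> 1) → ill-formed
/tjej/ — violates constraint (i): syllable 1 coda contains /j/, which is not a licensed coda consonant → ill-formed
/ra/ — σ1 onset /r/, coda /∅/ ok → well-formed
/jaz/ — violates constraint (i): syllable 1 coda contains /z/, which is not a licensed coda consonant → ill-formed
/tkodn/ — violates constraint (iii): syllable 1 coda /dn/ has 2 consonants (> 1) → ill-formed
Well-formed: /dki/, /ra/ → 2.

2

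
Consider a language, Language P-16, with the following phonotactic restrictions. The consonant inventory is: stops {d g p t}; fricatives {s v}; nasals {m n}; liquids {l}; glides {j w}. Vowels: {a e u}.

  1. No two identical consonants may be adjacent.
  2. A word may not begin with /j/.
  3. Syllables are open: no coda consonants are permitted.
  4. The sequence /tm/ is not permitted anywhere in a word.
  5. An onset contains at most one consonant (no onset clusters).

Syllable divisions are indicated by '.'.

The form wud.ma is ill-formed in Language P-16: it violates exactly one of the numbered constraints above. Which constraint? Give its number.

wud.ma: syllable 1 coda /d/ has 1 consonant (> 0).
This is a violation of constraint 3: "Syllables are open: no coda consonants are permitted."
The remaining constraints (1, 2, 4, 5) are satisfied.

3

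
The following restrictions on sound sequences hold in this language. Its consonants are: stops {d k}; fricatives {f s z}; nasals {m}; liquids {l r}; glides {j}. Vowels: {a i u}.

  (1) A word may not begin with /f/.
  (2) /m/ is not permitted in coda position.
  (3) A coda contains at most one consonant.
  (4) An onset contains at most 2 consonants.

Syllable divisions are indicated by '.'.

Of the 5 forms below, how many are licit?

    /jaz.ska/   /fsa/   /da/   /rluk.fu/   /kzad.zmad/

/jaz.ska/ — σ1 onset /j/, coda /z/ ok; σ2 onset /sk/ (2C), coda /∅/ ok → licit
/fsa/ — violates constraint 1: word begins with /f/ → illicit
/da/ — σ1 onset /d/, coda /∅/ ok → licit
/rluk.fu/ — σ1 onset /rl/ (2C), coda /k/ ok; σ2 onset /f/, coda /∅/ ok → licit
/kzad.zmad/ — σ1 onset /kz/ (2C), coda /d/ ok; σ2 onset /zm/ (2C), coda /d/ ok → licit
Licit: /jaz.ska/, /da/, /rluk.fu/, /kzad.zmad/ → 4.

4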